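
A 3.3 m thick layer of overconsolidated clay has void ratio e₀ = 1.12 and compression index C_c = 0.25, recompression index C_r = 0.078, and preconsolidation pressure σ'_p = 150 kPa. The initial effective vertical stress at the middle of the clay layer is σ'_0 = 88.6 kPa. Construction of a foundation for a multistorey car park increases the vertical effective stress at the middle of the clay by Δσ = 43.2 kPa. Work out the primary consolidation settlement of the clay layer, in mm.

S_c ≈ 20.9 mm

Final effective stress: σ'_f = 88.6 + 43.2 = 131.8 kPa.
σ'_f = 131.8 ≤ σ'_p = 150 kPa, so the clay remains overconsolidated and only the recompression index applies:
S_c = C_r·H/(1+e₀)·log₁₀(σ'_f/σ'_0) = 0.078×3.3/2.12×log₁₀(131.8/88.6)
    = 0.12141 × 0.17248 = 0.02094 m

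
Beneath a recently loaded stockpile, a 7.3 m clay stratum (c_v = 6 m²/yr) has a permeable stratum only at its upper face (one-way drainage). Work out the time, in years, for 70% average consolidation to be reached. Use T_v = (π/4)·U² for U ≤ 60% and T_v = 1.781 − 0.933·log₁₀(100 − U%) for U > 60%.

t ≈ 3.58 years

Drainage path length: H_d = H = 7.3 m (single drainage).
U > 60%: T_v = 1.781 − 0.933·log₁₀(100 − 70) = 0.40285.
t = T_v·H_d²/c_v = 0.40285×7.3²/6 = 3.578 years.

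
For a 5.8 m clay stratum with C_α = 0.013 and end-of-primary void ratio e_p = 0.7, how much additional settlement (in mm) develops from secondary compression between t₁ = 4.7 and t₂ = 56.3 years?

Secondary compression: S_s = C_α·H/(1+e_p)·log₁₀(t₂/t₁)
S_s = 0.013×5.8/(1+0.7)×log₁₀(56.3/4.7)
    = 0.04435 × 1.078 = 0.04783 m

S_s ≈ 47.8 mm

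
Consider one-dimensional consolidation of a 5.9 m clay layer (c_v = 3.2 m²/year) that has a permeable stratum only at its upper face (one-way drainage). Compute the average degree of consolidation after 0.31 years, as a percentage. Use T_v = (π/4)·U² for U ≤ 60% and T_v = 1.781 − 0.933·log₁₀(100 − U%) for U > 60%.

Drainage path length: H_d = H = 5.9 m (single drainage).
T_v = c_v·t/H_d² = 3.2×0.31/5.9² = 0.028498.
T_v = 0.028498 corresponds to the U ≤ 60% branch:
U = √(4T_v/π) = 0.1905

U ≈ 19 %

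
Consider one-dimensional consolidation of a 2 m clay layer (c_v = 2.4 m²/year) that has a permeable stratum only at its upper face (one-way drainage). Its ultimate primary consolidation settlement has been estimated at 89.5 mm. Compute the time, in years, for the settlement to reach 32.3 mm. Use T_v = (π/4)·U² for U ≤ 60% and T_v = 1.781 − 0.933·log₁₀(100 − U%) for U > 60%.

t ≈ 0.17 years

Drainage path length: H_d = H = 2 m (single drainage).
U = S(t)/S_ult = 32.3/89.5 = 0.3609.
U ≤ 60%: T_v = (π/4)·U² = (π/4)×0.36089² = 0.10229.
t = T_v·H_d²/c_v = 0.10229×2²/2.4 = 0.1705 years.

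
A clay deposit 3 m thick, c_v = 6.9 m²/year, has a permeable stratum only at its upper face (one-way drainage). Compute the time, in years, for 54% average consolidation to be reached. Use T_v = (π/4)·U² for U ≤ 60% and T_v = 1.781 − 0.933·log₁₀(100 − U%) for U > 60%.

t ≈ 0.299 years

Drainage path length: H_d = H = 3 m (single drainage).
U ≤ 60%: T_v = (π/4)·U² = (π/4)×0.54² = 0.22902.
t = T_v·H_d²/c_v = 0.22902×3²/6.9 = 0.2987 years.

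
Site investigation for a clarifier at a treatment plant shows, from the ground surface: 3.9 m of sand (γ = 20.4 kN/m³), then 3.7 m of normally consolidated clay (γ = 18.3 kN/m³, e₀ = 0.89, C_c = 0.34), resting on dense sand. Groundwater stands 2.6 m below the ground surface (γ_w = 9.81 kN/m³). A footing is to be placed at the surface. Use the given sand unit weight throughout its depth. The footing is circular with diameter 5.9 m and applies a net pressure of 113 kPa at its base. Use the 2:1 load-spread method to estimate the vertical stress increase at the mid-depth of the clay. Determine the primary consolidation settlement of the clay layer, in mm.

S_c ≈ 87 mm

Mid-depth of clay below the ground surface: z = 3.9 + 3.7/2 = 5.75 m.
Total vertical stress at mid-clay: σ_v = 20.4×3.9 + 18.3×1.85 = 113.41 kPa.
Pore pressure: u = 9.81×(5.75 − 2.6) = 30.902 kPa.
Initial effective stress: σ'_0 = σ_v − u = 113.41 − 30.902 = 82.508 kPa.
Stress increase at mid-clay by the 2:1 spreading method:
Δσ ≈ qD²/(D+z)² = 113×5.9²/(5.9+5.75)² = 28.982 kPa
Final effective stress: σ'_f = σ'_0 + Δσ = 82.508 + 28.982 = 111.49 kPa.
Normally consolidated clay, so the full stress increment lies on the virgin compression line:
S_c = C_c·H/(1+e₀)·log₁₀(σ'_f/σ'_0) = 0.34×3.7/(1+0.89)×log₁₀(111.49/82.508)
    = 0.66561 × 0.13074 = 0.08702 m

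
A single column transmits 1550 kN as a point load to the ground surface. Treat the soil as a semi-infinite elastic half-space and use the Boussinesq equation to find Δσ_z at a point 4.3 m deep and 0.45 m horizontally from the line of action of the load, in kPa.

Δσ_z ≈ 38.9 kPa

Boussinesq vertical stress below a point load on an elastic half-space:
Δσ_z = 3P/(2πz²) · [1 + (r/z)²]^(−5/2)
r/z = 0.45/4.3 = 0.10465; [1+(r/z)²]^(−5/2) = 0.97314.
Δσ_z = 3×1550/(2π×4.3²) × 0.97314 = 40.025 × 0.97314 = 38.95 kPa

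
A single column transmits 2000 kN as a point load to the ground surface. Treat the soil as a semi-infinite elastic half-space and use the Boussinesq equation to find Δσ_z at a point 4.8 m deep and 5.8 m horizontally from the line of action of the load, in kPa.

Δσ_z ≈ 4.37 kPa

Boussinesq vertical stress below a point load on an elastic half-space:
Δσ_z = 3P/(2πz²) · [1 + (r/z)²]^(−5/2)
r/z = 5.8/4.8 = 1.2083; [1+(r/z)²]^(−5/2) = 0.10535.
Δσ_z = 3×2000/(2π×4.8²) × 0.10535 = 41.447 × 0.10535 = 4.366 kPa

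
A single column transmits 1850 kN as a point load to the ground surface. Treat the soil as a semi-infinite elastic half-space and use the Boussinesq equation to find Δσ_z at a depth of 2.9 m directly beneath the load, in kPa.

Δσ_z ≈ 105 kPa

Boussinesq vertical stress below a point load on an elastic half-space:
Δσ_z = 3P/(2πz²) · [1 + (r/z)²]^(−5/2)
r/z = 0/2.9 = 0; [1+(r/z)²]^(−5/2) = 1.
Δσ_z = 3×1850/(2π×2.9²) × 1 = 105.03 × 1 = 105 kPa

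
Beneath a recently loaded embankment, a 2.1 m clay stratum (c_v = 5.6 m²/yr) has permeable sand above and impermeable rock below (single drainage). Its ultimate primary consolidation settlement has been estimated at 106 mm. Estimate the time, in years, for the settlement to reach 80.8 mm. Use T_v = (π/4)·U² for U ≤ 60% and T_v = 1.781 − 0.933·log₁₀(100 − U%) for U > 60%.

t ≈ 0.391 years

Drainage path length: H_d = H = 2.1 m (single drainage).
U = S(t)/S_ult = 80.8/106 = 0.7623.
U > 60%: T_v = 1.781 − 0.933·log₁₀(100 − 76.226) = 0.4971.
t = T_v·H_d²/c_v = 0.4971×2.1²/5.6 = 0.3915 years.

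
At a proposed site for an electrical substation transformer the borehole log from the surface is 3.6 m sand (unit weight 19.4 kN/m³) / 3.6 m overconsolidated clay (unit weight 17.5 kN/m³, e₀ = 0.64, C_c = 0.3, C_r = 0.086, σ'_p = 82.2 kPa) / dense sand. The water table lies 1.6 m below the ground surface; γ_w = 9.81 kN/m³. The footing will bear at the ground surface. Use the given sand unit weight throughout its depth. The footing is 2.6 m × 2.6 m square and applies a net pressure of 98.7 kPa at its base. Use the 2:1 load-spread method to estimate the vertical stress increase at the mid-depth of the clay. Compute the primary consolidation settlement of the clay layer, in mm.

Mid-depth of clay below the ground surface: z = 3.6 + 3.6/2 = 5.4 m.
Total vertical stress at mid-clay: σ_v = 19.4×3.6 + 17.5×1.8 = 101.34 kPa.
Pore pressure: u = 9.81×(5.4 − 1.6) = 37.278 kPa.
Initial effective stress: σ'_0 = σ_v − u = 101.34 − 37.278 = 64.062 kPa.
Stress increase at mid-clay by the 2:1 spreading method:
Δσ = qBL/((B+z)(L+z)) = 98.7×2.6×2.6/((2.6+5.4)(2.6+5.4)) = 10.425 kPa
Final effective stress: σ'_f = 64.062 + 10.425 = 74.487 kPa.
σ'_f = 74.487 ≤ σ'_p = 82.2 kPa, so the clay remains overconsolidated and only the recompression index applies:
S_c = C_r·H/(1+e₀)·log₁₀(σ'_f/σ'_0) = 0.086×3.6/1.64×log₁₀(74.487/64.062)
    = 0.18878 × 0.06548 = 0.01236 m

S_c ≈ 12.4 mm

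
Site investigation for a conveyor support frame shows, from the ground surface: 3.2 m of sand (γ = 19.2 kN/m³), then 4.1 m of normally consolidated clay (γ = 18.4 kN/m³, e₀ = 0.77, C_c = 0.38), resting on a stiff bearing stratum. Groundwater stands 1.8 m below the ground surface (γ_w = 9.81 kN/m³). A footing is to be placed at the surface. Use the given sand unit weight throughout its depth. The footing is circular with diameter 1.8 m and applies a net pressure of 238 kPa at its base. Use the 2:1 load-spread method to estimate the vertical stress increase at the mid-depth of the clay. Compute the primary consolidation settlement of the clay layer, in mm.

Mid-depth of clay below the ground surface: z = 3.2 + 4.1/2 = 5.25 m.
Total vertical stress at mid-clay: σ_v = 19.2×3.2 + 18.4×2.05 = 99.16 kPa.
Pore pressure: u = 9.81×(5.25 − 1.8) = 33.845 kPa.
Initial effective stress: σ'_0 = σ_v − u = 99.16 − 33.845 = 65.315 kPa.
Stress increase at mid-clay by the 2:1 spreading method:
Δσ ≈ qD²/(D+z)² = 238×1.8²/(1.8+5.25)² = 15.515 kPa
Final effective stress: σ'_f = σ'_0 + Δσ = 65.315 + 15.515 = 80.83 kPa.
Normally consolidated clay, so the full stress increment lies on the virgin compression line:
S_c = C_c·H/(1+e₀)·log₁₀(σ'_f/σ'_0) = 0.38×4.1/(1+0.77)×log₁₀(80.83/65.315)
    = 0.88023 × 0.09256 = 0.08147 m

S_c ≈ 81.5 mm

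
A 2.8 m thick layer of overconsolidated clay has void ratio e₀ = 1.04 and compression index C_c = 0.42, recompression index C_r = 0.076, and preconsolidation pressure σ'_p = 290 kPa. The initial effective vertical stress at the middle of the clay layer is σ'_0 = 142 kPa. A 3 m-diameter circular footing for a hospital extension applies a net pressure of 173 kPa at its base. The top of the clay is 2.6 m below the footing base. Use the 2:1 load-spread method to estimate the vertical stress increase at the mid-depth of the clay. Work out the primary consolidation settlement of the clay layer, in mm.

Mid-depth of clay below the footing base: z = 2.6 + 2.8/2 = 4 m.
Stress increase at mid-clay by the 2:1 spreading method:
Δσ ≈ qD²/(D+z)² = 173×3²/(3+4)² = 31.776 kPa
Final effective stress: σ'_f = 142 + 31.776 = 173.78 kPa.
σ'_f = 173.78 ≤ σ'_p = 290 kPa, so the clay remains overconsolidated and only the recompression index applies:
S_c = C_r·H/(1+e₀)·log₁₀(σ'_f/σ'_0) = 0.076×2.8/2.04×log₁₀(173.78/142)
    = 0.10431 × 0.087711 = 0.009149 m

S_c ≈ 9.15 mm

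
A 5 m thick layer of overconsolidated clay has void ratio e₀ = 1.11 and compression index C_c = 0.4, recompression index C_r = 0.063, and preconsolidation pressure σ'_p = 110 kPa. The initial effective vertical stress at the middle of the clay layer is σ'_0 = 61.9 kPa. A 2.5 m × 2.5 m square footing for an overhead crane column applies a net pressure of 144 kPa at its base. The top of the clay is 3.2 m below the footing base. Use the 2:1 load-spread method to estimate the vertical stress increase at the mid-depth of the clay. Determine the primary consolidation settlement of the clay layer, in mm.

Mid-depth of clay below the footing base: z = 3.2 + 5/2 = 5.7 m.
Stress increase at mid-clay by the 2:1 spreading method:
Δσ = qBL/((B+z)(L+z)) = 144×2.5×2.5/((2.5+5.7)(2.5+5.7)) = 13.385 kPa
Final effective stress: σ'_f = 61.9 + 13.385 = 75.285 kPa.
σ'_f = 75.285 ≤ σ'_p = 110 kPa, so the clay remains overconsolidated and only the recompression index applies:
S_c = C_r·H/(1+e₀)·log₁₀(σ'_f/σ'_0) = 0.063×5/2.11×log₁₀(75.285/61.9)
    = 0.14929 × 0.085018 = 0.01269 m

S_c ≈ 12.7 mm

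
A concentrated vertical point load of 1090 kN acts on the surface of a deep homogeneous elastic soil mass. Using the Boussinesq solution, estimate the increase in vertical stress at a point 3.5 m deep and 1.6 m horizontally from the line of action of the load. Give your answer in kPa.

Δσ_z ≈ 26.4 kPa

Boussinesq vertical stress below a point load on an elastic half-space:
Δσ_z = 3P/(2πz²) · [1 + (r/z)²]^(−5/2)
r/z = 1.6/3.5 = 0.45714; [1+(r/z)²]^(−5/2) = 0.62223.
Δσ_z = 3×1090/(2π×3.5²) × 0.62223 = 42.485 × 0.62223 = 26.44 kPa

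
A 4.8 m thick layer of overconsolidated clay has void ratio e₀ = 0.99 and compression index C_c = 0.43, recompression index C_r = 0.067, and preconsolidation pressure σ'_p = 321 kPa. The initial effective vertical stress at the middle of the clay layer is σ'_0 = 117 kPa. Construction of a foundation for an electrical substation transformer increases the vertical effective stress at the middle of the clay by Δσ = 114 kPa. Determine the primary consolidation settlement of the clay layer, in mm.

Final effective stress: σ'_f = 117 + 114 = 231 kPa.
σ'_f = 231 ≤ σ'_p = 321 kPa, so the clay remains overconsolidated and only the recompression index applies:
S_c = C_r·H/(1+e₀)·log₁₀(σ'_f/σ'_0) = 0.067×4.8/1.99×log₁₀(231/117)
    = 0.16161 × 0.29543 = 0.04774 m

S_c ≈ 47.7 mm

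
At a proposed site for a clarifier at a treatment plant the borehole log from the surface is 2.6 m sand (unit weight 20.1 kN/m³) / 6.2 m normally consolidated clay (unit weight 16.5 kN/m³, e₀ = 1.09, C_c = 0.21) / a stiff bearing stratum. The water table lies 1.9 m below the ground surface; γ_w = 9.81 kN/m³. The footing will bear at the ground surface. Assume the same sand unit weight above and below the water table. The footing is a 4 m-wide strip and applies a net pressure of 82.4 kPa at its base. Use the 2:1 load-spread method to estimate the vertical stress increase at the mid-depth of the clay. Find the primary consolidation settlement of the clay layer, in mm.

S_c ≈ 112 mm

Mid-depth of clay below the ground surface: z = 2.6 + 6.2/2 = 5.7 m.
Total vertical stress at mid-clay: σ_v = 20.1×2.6 + 16.5×3.1 = 103.41 kPa.
Pore pressure: u = 9.81×(5.7 − 1.9) = 37.278 kPa.
Initial effective stress: σ'_0 = σ_v − u = 103.41 − 37.278 = 66.132 kPa.
Stress increase at mid-clay by the 2:1 spreading method:
Δσ = qB/(B+z) = 82.4×4/(4+5.7) = 33.979 kPa
Final effective stress: σ'_f = σ'_0 + Δσ = 66.132 + 33.979 = 100.11 kPa.
Normally consolidated clay, so the full stress increment lies on the virgin compression line:
S_c = C_c·H/(1+e₀)·log₁₀(σ'_f/σ'_0) = 0.21×6.2/(1+1.09)×log₁₀(100.11/66.132)
    = 0.62297 × 0.18007 = 0.1122 m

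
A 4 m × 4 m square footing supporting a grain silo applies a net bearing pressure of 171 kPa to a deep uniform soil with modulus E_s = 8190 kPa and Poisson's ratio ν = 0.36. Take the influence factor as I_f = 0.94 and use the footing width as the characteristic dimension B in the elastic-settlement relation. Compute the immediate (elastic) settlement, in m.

Immediate (elastic) settlement: S_e = q·B·(1−ν²)/E_s · I_f.
S_e = 171 × 4 × (1 − 0.36²) / 8190 × 0.94
    = 171 × 4 × 0.8704 / 8190 × 0.94
    = 0.06833 m

S_e ≈ 0.0683 m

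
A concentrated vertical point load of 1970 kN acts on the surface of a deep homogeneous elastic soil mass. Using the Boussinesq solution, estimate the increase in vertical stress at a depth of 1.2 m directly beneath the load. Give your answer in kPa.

Δσ_z ≈ 653 kPa

Boussinesq vertical stress below a point load on an elastic half-space:
Δσ_z = 3P/(2πz²) · [1 + (r/z)²]^(−5/2)
r/z = 0/1.2 = 0; [1+(r/z)²]^(−5/2) = 1.
Δσ_z = 3×1970/(2π×1.2²) × 1 = 653.2 × 1 = 653.2 kPa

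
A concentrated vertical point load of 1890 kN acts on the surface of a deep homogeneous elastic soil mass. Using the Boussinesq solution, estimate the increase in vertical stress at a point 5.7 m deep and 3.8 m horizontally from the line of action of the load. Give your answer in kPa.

Boussinesq vertical stress below a point load on an elastic half-space:
Δσ_z = 3P/(2πz²) · [1 + (r/z)²]^(−5/2)
r/z = 3.8/5.7 = 0.66667; [1+(r/z)²]^(−5/2) = 0.39879.
Δσ_z = 3×1890/(2π×5.7²) × 0.39879 = 27.775 × 0.39879 = 11.08 kPa

Δσ_z ≈ 11.1 kPa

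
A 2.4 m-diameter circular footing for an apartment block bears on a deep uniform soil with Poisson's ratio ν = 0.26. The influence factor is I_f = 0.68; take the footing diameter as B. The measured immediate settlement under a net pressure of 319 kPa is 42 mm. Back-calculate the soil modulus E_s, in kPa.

S_e = q·B·(1−ν²)/E_s · I_f  ⇒  E_s = q·B·(1−ν²)·I_f / S_e.
E_s = 319 × 2.4 × 0.9324 × 0.68 / 0.042 = 11560 kPa

E_s ≈ 11600 kPa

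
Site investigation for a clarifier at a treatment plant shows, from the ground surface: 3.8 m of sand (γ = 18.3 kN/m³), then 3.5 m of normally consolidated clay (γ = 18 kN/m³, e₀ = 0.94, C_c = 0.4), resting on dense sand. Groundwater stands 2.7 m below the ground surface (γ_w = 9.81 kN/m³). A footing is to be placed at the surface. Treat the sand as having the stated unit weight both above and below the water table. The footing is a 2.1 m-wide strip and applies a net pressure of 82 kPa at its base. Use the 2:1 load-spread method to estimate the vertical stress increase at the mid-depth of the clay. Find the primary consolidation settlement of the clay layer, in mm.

Mid-depth of clay below the ground surface: z = 3.8 + 3.5/2 = 5.55 m.
Total vertical stress at mid-clay: σ_v = 18.3×3.8 + 18×1.75 = 101.04 kPa.
Pore pressure: u = 9.81×(5.55 − 2.7) = 27.959 kPa.
Initial effective stress: σ'_0 = σ_v − u = 101.04 − 27.959 = 73.081 kPa.
Stress increase at mid-clay by the 2:1 spreading method:
Δσ = qB/(B+z) = 82×2.1/(2.1+5.55) = 22.51 kPa
Final effective stress: σ'_f = σ'_0 + Δσ = 73.081 + 22.51 = 95.591 kPa.
Normally consolidated clay, so the full stress increment lies on the virgin compression line:
S_c = C_c·H/(1+e₀)·log₁₀(σ'_f/σ'_0) = 0.4×3.5/(1+0.94)×log₁₀(95.591/73.081)
    = 0.72165 × 0.11661 = 0.08415 m

S_c ≈ 84.2 mm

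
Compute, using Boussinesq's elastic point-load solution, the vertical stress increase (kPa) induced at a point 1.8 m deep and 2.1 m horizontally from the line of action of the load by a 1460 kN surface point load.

Boussinesq vertical stress below a point load on an elastic half-space:
Δσ_z = 3P/(2πz²) · [1 + (r/z)²]^(−5/2)
r/z = 2.1/1.8 = 1.1667; [1+(r/z)²]^(−5/2) = 0.11674.
Δσ_z = 3×1460/(2π×1.8²) × 0.11674 = 215.15 × 0.11674 = 25.12 kPa

Δσ_z ≈ 25.1 kPa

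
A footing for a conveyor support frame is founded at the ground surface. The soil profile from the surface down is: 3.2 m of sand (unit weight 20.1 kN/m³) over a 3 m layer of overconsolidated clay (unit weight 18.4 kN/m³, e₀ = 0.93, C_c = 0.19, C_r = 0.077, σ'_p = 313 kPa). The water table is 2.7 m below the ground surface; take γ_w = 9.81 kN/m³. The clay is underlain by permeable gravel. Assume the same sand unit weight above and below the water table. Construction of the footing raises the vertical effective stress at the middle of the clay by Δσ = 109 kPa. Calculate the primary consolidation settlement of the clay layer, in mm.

Mid-depth of clay below the ground surface: z = 3.2 + 3/2 = 4.7 m.
Total vertical stress at mid-clay: σ_v = 20.1×3.2 + 18.4×1.5 = 91.92 kPa.
Pore pressure: u = 9.81×(4.7 − 2.7) = 19.62 kPa.
Initial effective stress: σ'_0 = σ_v − u = 91.92 − 19.62 = 72.3 kPa.
Final effective stress: σ'_f = 72.3 + 109 = 181.3 kPa.
σ'_f = 181.3 ≤ σ'_p = 313 kPa, so the clay remains overconsolidated and only the recompression index applies:
S_c = C_r·H/(1+e₀)·log₁₀(σ'_f/σ'_0) = 0.077×3/1.93×log₁₀(181.3/72.3)
    = 0.11969 × 0.39926 = 0.04779 m

S_c ≈ 47.8 mm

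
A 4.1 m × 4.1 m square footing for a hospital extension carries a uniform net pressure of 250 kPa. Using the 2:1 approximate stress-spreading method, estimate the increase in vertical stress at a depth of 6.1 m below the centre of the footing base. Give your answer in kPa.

Δσ_z ≈ 40.4 kPa

By the 2:1 method the load spreads at 1 horizontal : 2 vertical, so at depth z the loaded area has grown by z in each plan dimension:
Δσ = qBL/((B+z)(L+z)) = 250×4.1×4.1/((4.1+6.1)(4.1+6.1)) = 40.393 kPa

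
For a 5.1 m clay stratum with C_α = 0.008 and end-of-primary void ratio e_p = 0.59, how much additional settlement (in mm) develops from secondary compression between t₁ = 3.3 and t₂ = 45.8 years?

S_s ≈ 29.3 mm

Secondary compression: S_s = C_α·H/(1+e_p)·log₁₀(t₂/t₁)
S_s = 0.008×5.1/(1+0.59)×log₁₀(45.8/3.3)
    = 0.02566 × 1.142 = 0.02931 m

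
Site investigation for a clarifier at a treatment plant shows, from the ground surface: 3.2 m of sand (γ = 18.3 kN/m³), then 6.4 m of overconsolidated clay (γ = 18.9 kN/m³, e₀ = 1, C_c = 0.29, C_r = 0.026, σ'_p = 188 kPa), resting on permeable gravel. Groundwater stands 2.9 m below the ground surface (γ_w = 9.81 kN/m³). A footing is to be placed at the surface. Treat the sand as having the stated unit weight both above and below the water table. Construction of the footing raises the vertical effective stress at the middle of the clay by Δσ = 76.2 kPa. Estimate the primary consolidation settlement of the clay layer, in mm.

Mid-depth of clay below the ground surface: z = 3.2 + 6.4/2 = 6.4 m.
Total vertical stress at mid-clay: σ_v = 18.3×3.2 + 18.9×3.2 = 119.04 kPa.
Pore pressure: u = 9.81×(6.4 − 2.9) = 34.335 kPa.
Initial effective stress: σ'_0 = σ_v − u = 119.04 − 34.335 = 84.705 kPa.
Final effective stress: σ'_f = 84.705 + 76.2 = 160.91 kPa.
σ'_f = 160.91 ≤ σ'_p = 188 kPa, so the clay remains overconsolidated and only the recompression index applies:
S_c = C_r·H/(1+e₀)·log₁₀(σ'_f/σ'_0) = 0.026×6.4/2×log₁₀(160.91/84.705)
    = 0.0832 × 0.27867 = 0.02319 m

S_c ≈ 23.2 mm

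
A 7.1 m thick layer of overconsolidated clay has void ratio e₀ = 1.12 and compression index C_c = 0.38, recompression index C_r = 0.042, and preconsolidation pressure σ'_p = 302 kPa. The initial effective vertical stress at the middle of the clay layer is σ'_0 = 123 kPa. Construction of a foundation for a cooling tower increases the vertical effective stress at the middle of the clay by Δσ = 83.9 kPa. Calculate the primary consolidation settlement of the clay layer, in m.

S_c ≈ 0.0318 m

Final effective stress: σ'_f = 123 + 83.9 = 206.9 kPa.
σ'_f = 206.9 ≤ σ'_p = 302 kPa, so the clay remains overconsolidated and only the recompression index applies:
S_c = C_r·H/(1+e₀)·log₁₀(σ'_f/σ'_0) = 0.042×7.1/2.12×log₁₀(206.9/123)
    = 0.14066 × 0.22586 = 0.03177 m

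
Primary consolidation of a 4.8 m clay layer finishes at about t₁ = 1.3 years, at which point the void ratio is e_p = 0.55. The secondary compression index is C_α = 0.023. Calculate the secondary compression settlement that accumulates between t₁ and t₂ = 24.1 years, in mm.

Secondary compression: S_s = C_α·H/(1+e_p)·log₁₀(t₂/t₁)
S_s = 0.023×4.8/(1+0.55)×log₁₀(24.1/1.3)
    = 0.07123 × 1.268 = 0.09032 m

S_s ≈ 90.3 mm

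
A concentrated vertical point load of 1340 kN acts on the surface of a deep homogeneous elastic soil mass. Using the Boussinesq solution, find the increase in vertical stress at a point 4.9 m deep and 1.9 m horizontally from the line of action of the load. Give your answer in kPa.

Boussinesq vertical stress below a point load on an elastic half-space:
Δσ_z = 3P/(2πz²) · [1 + (r/z)²]^(−5/2)
r/z = 1.9/4.9 = 0.38776; [1+(r/z)²]^(−5/2) = 0.70457.
Δσ_z = 3×1340/(2π×4.9²) × 0.70457 = 26.647 × 0.70457 = 18.77 kPa

Δσ_z ≈ 18.8 kPa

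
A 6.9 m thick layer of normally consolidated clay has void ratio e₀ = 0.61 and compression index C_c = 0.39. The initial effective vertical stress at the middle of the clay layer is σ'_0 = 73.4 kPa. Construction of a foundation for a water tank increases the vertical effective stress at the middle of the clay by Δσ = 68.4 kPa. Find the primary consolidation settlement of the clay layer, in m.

Final effective stress: σ'_f = σ'_0 + Δσ = 73.4 + 68.4 = 141.8 kPa.
Normally consolidated clay, so the full stress increment lies on the virgin compression line:
S_c = C_c·H/(1+e₀)·log₁₀(σ'_f/σ'_0) = 0.39×6.9/(1+0.61)×log₁₀(141.8/73.4)
    = 1.6714 × 0.28598 = 0.478 m

S_c ≈ 0.478 m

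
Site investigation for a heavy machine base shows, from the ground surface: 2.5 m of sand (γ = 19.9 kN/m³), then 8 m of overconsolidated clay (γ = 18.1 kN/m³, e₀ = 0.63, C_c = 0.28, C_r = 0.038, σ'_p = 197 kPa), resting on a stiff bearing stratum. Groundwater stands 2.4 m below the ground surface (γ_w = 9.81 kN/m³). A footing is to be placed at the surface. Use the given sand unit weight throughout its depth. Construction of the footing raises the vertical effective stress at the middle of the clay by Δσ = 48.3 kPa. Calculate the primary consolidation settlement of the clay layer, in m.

S_c ≈ 0.0375 m

Mid-depth of clay below the ground surface: z = 2.5 + 8/2 = 6.5 m.
Total vertical stress at mid-clay: σ_v = 19.9×2.5 + 18.1×4 = 122.15 kPa.
Pore pressure: u = 9.81×(6.5 − 2.4) = 40.221 kPa.
Initial effective stress: σ'_0 = σ_v − u = 122.15 − 40.221 = 81.929 kPa.
Final effective stress: σ'_f = 81.929 + 48.3 = 130.23 kPa.
σ'_f = 130.23 ≤ σ'_p = 197 kPa, so the clay remains overconsolidated and only the recompression index applies:
S_c = C_r·H/(1+e₀)·log₁₀(σ'_f/σ'_0) = 0.038×8/1.63×log₁₀(130.23/81.929)
    = 0.1865 × 0.20127 = 0.03754 m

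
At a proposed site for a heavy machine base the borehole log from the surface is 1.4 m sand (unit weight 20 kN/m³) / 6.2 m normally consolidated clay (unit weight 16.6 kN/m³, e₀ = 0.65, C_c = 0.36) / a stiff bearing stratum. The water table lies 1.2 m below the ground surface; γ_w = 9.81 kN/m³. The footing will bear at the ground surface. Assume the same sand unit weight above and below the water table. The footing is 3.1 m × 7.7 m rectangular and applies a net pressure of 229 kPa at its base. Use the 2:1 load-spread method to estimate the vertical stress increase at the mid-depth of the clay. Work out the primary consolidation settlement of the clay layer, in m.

S_c ≈ 0.477 m

Mid-depth of clay below the ground surface: z = 1.4 + 6.2/2 = 4.5 m.
Total vertical stress at mid-clay: σ_v = 20×1.4 + 16.6×3.1 = 79.46 kPa.
Pore pressure: u = 9.81×(4.5 − 1.2) = 32.373 kPa.
Initial effective stress: σ'_0 = σ_v − u = 79.46 − 32.373 = 47.087 kPa.
Stress increase at mid-clay by the 2:1 spreading method:
Δσ = qBL/((B+z)(L+z)) = 229×3.1×7.7/((3.1+4.5)(7.7+4.5)) = 58.954 kPa
Final effective stress: σ'_f = σ'_0 + Δσ = 47.087 + 58.954 = 106.04 kPa.
Normally consolidated clay, so the full stress increment lies on the virgin compression line:
S_c = C_c·H/(1+e₀)·log₁₀(σ'_f/σ'_0) = 0.36×6.2/(1+0.65)×log₁₀(106.04/47.087)
    = 1.3527 × 0.35257 = 0.4769 m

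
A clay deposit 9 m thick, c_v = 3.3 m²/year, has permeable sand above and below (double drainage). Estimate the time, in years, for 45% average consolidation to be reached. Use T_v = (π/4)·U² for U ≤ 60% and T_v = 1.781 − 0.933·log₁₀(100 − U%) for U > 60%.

t ≈ 0.976 years

Drainage path length: H_d = H/2 = 4.5 m (double drainage).
U ≤ 60%: T_v = (π/4)·U² = (π/4)×0.45² = 0.15904.
t = T_v·H_d²/c_v = 0.15904×4.5²/3.3 = 0.9759 years.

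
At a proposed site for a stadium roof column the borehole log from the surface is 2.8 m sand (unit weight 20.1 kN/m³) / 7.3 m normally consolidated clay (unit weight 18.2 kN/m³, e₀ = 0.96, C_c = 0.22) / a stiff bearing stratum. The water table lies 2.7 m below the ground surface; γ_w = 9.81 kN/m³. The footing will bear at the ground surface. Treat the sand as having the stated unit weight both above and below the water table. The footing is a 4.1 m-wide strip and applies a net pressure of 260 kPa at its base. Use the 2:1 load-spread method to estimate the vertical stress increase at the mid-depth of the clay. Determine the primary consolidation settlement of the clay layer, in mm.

Mid-depth of clay below the ground surface: z = 2.8 + 7.3/2 = 6.45 m.
Total vertical stress at mid-clay: σ_v = 20.1×2.8 + 18.2×3.65 = 122.71 kPa.
Pore pressure: u = 9.81×(6.45 − 2.7) = 36.788 kPa.
Initial effective stress: σ'_0 = σ_v − u = 122.71 − 36.788 = 85.922 kPa.
Stress increase at mid-clay by the 2:1 spreading method:
Δσ = qB/(B+z) = 260×4.1/(4.1+6.45) = 101.04 kPa
Final effective stress: σ'_f = σ'_0 + Δσ = 85.922 + 101.04 = 186.96 kPa.
Normally consolidated clay, so the full stress increment lies on the virgin compression line:
S_c = C_c·H/(1+e₀)·log₁₀(σ'_f/σ'_0) = 0.22×7.3/(1+0.96)×log₁₀(186.96/85.922)
    = 0.81939 × 0.33764 = 0.2767 m

S_c ≈ 277 mm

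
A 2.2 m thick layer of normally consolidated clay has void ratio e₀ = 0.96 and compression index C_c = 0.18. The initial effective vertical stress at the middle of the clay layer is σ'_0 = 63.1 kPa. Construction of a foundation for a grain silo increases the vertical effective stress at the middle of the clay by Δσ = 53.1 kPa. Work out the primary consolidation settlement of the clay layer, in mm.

Final effective stress: σ'_f = σ'_0 + Δσ = 63.1 + 53.1 = 116.2 kPa.
Normally consolidated clay, so the full stress increment lies on the virgin compression line:
S_c = C_c·H/(1+e₀)·log₁₀(σ'_f/σ'_0) = 0.18×2.2/(1+0.96)×log₁₀(116.2/63.1)
    = 0.20204 × 0.26518 = 0.05358 m

S_c ≈ 53.6 mm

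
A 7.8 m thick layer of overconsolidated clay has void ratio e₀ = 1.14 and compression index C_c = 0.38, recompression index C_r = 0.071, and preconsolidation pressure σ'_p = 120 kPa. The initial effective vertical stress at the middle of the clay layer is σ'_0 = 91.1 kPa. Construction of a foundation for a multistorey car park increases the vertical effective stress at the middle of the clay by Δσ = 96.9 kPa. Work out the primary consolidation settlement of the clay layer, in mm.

Final effective stress: σ'_f = 91.1 + 96.9 = 188 kPa.
σ'_f = 188 > σ'_p = 120 kPa, so the stress path crosses the preconsolidation pressure — recompression up to σ'_p, then virgin compression beyond:
S_c = H/(1+e₀)·[C_r·log₁₀(σ'_p/σ'_0) + C_c·log₁₀(σ'_f/σ'_p)]
    = 7.8/2.14 × [0.071×log₁₀(120/91.1) + 0.38×log₁₀(188/120)]
    = 3.6449 × [0.0084961 + 0.074091] = 0.301 m

S_c ≈ 301 mm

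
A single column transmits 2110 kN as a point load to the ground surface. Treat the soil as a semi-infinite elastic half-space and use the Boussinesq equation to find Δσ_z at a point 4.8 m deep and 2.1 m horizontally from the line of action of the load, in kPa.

Boussinesq vertical stress below a point load on an elastic half-space:
Δσ_z = 3P/(2πz²) · [1 + (r/z)²]^(−5/2)
r/z = 2.1/4.8 = 0.4375; [1+(r/z)²]^(−5/2) = 0.64543.
Δσ_z = 3×2110/(2π×4.8²) × 0.64543 = 43.726 × 0.64543 = 28.22 kPa

Δσ_z ≈ 28.2 kPa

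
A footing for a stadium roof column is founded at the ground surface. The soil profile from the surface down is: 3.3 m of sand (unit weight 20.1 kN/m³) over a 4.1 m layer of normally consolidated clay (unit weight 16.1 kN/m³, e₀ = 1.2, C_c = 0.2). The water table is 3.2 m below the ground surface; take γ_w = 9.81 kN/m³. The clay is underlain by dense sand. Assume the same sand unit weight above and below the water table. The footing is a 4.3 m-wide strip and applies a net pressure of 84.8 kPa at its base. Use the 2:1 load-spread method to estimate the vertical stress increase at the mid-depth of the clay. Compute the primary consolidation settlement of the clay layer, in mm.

Mid-depth of clay below the ground surface: z = 3.3 + 4.1/2 = 5.35 m.
Total vertical stress at mid-clay: σ_v = 20.1×3.3 + 16.1×2.05 = 99.335 kPa.
Pore pressure: u = 9.81×(5.35 − 3.2) = 21.091 kPa.
Initial effective stress: σ'_0 = σ_v − u = 99.335 − 21.091 = 78.244 kPa.
Stress increase at mid-clay by the 2:1 spreading method:
Δσ = qB/(B+z) = 84.8×4.3/(4.3+5.35) = 37.787 kPa
Final effective stress: σ'_f = σ'_0 + Δσ = 78.244 + 37.787 = 116.03 kPa.
Normally consolidated clay, so the full stress increment lies on the virgin compression line:
S_c = C_c·H/(1+e₀)·log₁₀(σ'_f/σ'_0) = 0.2×4.1/(1+1.2)×log₁₀(116.03/78.244)
    = 0.37273 × 0.17112 = 0.06378 m

S_c ≈ 63.8 mm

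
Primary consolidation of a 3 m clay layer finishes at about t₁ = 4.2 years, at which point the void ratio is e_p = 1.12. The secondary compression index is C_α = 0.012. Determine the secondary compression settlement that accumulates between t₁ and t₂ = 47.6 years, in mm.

Secondary compression: S_s = C_α·H/(1+e_p)·log₁₀(t₂/t₁)
S_s = 0.012×3/(1+1.12)×log₁₀(47.6/4.2)
    = 0.01698 × 1.054 = 0.0179 m

S_s ≈ 17.9 mm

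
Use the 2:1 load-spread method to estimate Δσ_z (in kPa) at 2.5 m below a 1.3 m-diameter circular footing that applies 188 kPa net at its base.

By the 2:1 method the load spreads at 1 horizontal : 2 vertical, so at depth z the loaded area has grown by z in each plan dimension:
Δσ ≈ qD²/(D+z)² = 188×1.3²/(1.3+2.5)² = 22.003 kPa

Δσ_z ≈ 22 kPa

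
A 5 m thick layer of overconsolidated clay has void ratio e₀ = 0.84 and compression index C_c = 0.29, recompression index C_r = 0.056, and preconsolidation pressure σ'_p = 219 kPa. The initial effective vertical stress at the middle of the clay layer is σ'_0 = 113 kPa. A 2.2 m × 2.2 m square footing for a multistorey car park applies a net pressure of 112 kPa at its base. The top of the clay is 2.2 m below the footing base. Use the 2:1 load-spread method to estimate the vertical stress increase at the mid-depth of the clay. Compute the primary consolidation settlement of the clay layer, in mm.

S_c ≈ 6.35 mm

Mid-depth of clay below the footing base: z = 2.2 + 5/2 = 4.7 m.
Stress increase at mid-clay by the 2:1 spreading method:
Δσ = qBL/((B+z)(L+z)) = 112×2.2×2.2/((2.2+4.7)(2.2+4.7)) = 11.386 kPa
Final effective stress: σ'_f = 113 + 11.386 = 124.39 kPa.
σ'_f = 124.39 ≤ σ'_p = 219 kPa, so the clay remains overconsolidated and only the recompression index applies:
S_c = C_r·H/(1+e₀)·log₁₀(σ'_f/σ'_0) = 0.056×5/1.84×log₁₀(124.39/113)
    = 0.15217 × 0.041707 = 0.006347 m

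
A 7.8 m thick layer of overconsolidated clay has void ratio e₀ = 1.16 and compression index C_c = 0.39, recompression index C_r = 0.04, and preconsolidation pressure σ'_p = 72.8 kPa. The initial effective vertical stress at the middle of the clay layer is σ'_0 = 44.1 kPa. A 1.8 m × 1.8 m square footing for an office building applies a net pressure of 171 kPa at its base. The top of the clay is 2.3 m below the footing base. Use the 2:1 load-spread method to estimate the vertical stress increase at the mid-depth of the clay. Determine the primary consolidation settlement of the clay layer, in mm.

S_c ≈ 11.2 mm

Mid-depth of clay below the footing base: z = 2.3 + 7.8/2 = 6.2 m.
Stress increase at mid-clay by the 2:1 spreading method:
Δσ = qBL/((B+z)(L+z)) = 171×1.8×1.8/((1.8+6.2)(1.8+6.2)) = 8.6569 kPa
Final effective stress: σ'_f = 44.1 + 8.6569 = 52.757 kPa.
σ'_f = 52.757 ≤ σ'_p = 72.8 kPa, so the clay remains overconsolidated and only the recompression index applies:
S_c = C_r·H/(1+e₀)·log₁₀(σ'_f/σ'_0) = 0.04×7.8/2.16×log₁₀(52.757/44.1)
    = 0.14444 × 0.077842 = 0.01124 m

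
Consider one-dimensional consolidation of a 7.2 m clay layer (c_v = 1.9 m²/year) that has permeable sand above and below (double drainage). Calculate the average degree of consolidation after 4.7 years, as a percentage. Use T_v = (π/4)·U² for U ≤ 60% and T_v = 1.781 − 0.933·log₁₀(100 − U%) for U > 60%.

Drainage path length: H_d = H/2 = 3.6 m (double drainage).
T_v = c_v·t/H_d² = 1.9×4.7/3.6² = 0.68904.
T_v = 0.68904 corresponds to the U > 60% branch:
U = 1 − 10^((1.781 − T_v)/0.933)/100 = 0.852

U ≈ 85.2 %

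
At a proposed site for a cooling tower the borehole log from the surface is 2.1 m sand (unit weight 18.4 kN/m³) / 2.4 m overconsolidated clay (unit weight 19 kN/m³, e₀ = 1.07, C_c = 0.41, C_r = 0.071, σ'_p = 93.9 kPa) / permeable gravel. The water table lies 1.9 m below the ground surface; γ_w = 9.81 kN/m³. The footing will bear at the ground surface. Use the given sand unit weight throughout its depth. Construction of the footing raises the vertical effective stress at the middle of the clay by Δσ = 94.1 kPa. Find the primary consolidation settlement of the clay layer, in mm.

Mid-depth of clay below the ground surface: z = 2.1 + 2.4/2 = 3.3 m.
Total vertical stress at mid-clay: σ_v = 18.4×2.1 + 19×1.2 = 61.44 kPa.
Pore pressure: u = 9.81×(3.3 − 1.9) = 13.734 kPa.
Initial effective stress: σ'_0 = σ_v − u = 61.44 − 13.734 = 47.706 kPa.
Final effective stress: σ'_f = 47.706 + 94.1 = 141.81 kPa.
σ'_f = 141.81 > σ'_p = 93.9 kPa, so the stress path crosses the preconsolidation pressure — recompression up to σ'_p, then virgin compression beyond:
S_c = H/(1+e₀)·[C_r·log₁₀(σ'_p/σ'_0) + C_c·log₁₀(σ'_f/σ'_p)]
    = 2.4/2.07 × [0.071×log₁₀(93.9/47.706) + 0.41×log₁₀(141.81/93.9)]
    = 1.1594 × [0.020881 + 0.073407] = 0.1093 m

S_c ≈ 109 mm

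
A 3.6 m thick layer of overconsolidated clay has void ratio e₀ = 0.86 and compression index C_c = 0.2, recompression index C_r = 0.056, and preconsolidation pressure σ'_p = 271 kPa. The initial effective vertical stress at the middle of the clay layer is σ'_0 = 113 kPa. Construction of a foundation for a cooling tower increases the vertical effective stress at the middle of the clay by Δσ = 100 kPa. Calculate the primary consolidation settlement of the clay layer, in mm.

Final effective stress: σ'_f = 113 + 100 = 213 kPa.
σ'_f = 213 ≤ σ'_p = 271 kPa, so the clay remains overconsolidated and only the recompression index applies:
S_c = C_r·H/(1+e₀)·log₁₀(σ'_f/σ'_0) = 0.056×3.6/1.86×log₁₀(213/113)
    = 0.10839 × 0.2753 = 0.02984 m

S_c ≈ 29.8 mm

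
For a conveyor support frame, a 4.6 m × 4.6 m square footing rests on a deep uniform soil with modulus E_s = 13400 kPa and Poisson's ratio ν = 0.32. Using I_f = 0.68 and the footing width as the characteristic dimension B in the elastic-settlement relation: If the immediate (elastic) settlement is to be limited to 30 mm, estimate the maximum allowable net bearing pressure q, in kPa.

q ≈ 143 kPa

S_e = q·B·(1−ν²)/E_s · I_f  ⇒  q = S_e·E_s / (B·(1−ν²)·I_f).
q = 0.03 × 13400 / (4.6 × 0.8976 × 0.68) = 143.2 kPa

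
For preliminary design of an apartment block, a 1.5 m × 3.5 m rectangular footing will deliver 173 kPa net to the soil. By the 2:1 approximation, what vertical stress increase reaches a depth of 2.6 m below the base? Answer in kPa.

By the 2:1 method the load spreads at 1 horizontal : 2 vertical, so at depth z the loaded area has grown by z in each plan dimension:
Δσ = qBL/((B+z)(L+z)) = 173×1.5×3.5/((1.5+2.6)(3.5+2.6)) = 36.315 kPa

Δσ_z ≈ 36.3 kPa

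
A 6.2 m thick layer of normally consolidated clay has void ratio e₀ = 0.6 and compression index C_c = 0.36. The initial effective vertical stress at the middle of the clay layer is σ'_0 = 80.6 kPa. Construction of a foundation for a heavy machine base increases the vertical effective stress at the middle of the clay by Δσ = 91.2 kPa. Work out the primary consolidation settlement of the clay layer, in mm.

Final effective stress: σ'_f = σ'_0 + Δσ = 80.6 + 91.2 = 171.8 kPa.
Normally consolidated clay, so the full stress increment lies on the virgin compression line:
S_c = C_c·H/(1+e₀)·log₁₀(σ'_f/σ'_0) = 0.36×6.2/(1+0.6)×log₁₀(171.8/80.6)
    = 1.395 × 0.32869 = 0.4585 m

S_c ≈ 459 mm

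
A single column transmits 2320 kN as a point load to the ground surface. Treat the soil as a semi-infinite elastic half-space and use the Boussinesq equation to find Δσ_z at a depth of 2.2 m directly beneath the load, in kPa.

Boussinesq vertical stress below a point load on an elastic half-space:
Δσ_z = 3P/(2πz²) · [1 + (r/z)²]^(−5/2)
r/z = 0/2.2 = 0; [1+(r/z)²]^(−5/2) = 1.
Δσ_z = 3×2320/(2π×2.2²) × 1 = 228.87 × 1 = 228.9 kPa

Δσ_z ≈ 229 kPa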